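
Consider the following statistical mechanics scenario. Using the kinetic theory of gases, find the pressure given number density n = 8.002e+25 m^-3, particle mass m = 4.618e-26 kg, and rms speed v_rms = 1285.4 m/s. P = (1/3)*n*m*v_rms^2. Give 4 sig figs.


Step 1: v_rms^2 = 1285.4^2 = 1.652e+06
Step 2: n*m = 8.002e+25*4.618e-26 = 3.695
Step 3: P = (1/3)*3.695*1.652e+06 = 2.035e+06 Pa

2.035e+06


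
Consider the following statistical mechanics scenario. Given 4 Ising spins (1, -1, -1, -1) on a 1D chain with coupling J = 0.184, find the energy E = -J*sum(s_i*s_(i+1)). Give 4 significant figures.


Step 1: Nearest-neighbor products: -1, 1, 1
Step 2: Sum of products = 1
Step 3: E = -0.184 * 1 = -0.184

-0.184


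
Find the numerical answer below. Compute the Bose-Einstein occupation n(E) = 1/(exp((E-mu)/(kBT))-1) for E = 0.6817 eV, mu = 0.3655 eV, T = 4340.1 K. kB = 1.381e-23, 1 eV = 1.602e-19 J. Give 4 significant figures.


Step 1: (E - mu) = 0.3162 eV
Step 2: x = (E-mu)*eV/(kB*T) = 0.3162*1.602e-19/(1.381e-23*4340.1) = 0.8451
Step 3: exp(x) = 2.328
Step 4: n = 1/(exp(x)-1) = 0.7528

0.7528


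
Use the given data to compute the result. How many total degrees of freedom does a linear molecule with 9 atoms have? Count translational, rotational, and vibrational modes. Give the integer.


Step 1: Translational DOF = 3
Step 2: Rotational DOF (linear) = 2
Step 3: Vibrational DOF = 3*9 - 5 = 22
Step 4: Total = 3 + 2 + 22 = 27

27


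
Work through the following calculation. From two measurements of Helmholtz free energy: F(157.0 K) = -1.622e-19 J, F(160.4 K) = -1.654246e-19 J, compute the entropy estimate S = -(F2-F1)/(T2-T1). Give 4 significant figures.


Step 1: dF = F2 - F1 = -1.654246e-19 - (-1.622e-19) = -3.2246e-21 J
Step 2: dT = T2 - T1 = 160.4 - 157.0 = 3.4 K
Step 3: S = -dF/dT = -(-3.2246e-21)/3.4 = 9.484e-22 J/K

9.484e-22


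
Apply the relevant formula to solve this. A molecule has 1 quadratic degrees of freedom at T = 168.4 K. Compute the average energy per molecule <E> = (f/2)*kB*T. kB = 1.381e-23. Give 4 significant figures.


Step 1: f/2 = 1/2 = 0.5
Step 2: kB*T = 1.381e-23 * 168.4 = 2.326e-21
Step 3: <E> = 0.5 * 2.326e-21 = 1.163e-21 J

1.163e-21


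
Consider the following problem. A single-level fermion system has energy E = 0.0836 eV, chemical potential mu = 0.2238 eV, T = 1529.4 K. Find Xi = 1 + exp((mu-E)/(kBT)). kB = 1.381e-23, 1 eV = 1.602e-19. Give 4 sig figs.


Step 1: (mu - E) = 0.2238 - 0.0836 = 0.1402 eV
Step 2: x = (mu-E)*eV/(kB*T) = 0.1402*1.602e-19/(1.381e-23*1529.4) = 1.063
Step 3: exp(x) = 2.896
Step 4: Xi = 1 + 2.896 = 3.896

3.896


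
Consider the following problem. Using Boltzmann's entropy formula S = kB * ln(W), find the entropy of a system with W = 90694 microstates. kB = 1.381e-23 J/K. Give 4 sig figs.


Step 1: ln(W) = ln(90694) = 11.42
Step 2: S = kB * ln(W) = 1.381e-23 * 11.42
Step 3: S = 1.576e-22 J/K

1.576e-22


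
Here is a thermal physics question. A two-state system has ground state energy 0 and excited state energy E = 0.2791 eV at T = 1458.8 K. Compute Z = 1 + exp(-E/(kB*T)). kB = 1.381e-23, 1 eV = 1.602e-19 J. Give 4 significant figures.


Step 1: Compute beta*E = E*eV/(kB*T) = 0.2791*1.602e-19/(1.381e-23*1458.8) = 2.219
Step 2: exp(-beta*E) = exp(-2.219) = 0.1087
Step 3: Z = 1 + 0.1087 = 1.109

1.109


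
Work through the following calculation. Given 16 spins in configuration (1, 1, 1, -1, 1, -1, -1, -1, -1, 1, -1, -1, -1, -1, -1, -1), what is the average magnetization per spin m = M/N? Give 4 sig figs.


Step 1: Count up spins (+1): 5, down spins (-1): 11
Step 2: Total magnetization M = 5 - 11 = -6
Step 3: m = M/N = -6/16 = -0.375

-0.375


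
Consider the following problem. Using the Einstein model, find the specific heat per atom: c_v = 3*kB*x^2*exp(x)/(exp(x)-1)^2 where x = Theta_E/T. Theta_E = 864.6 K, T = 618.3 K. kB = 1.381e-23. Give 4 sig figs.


Step 1: x = Theta_E/T = 864.6/618.3 = 1.398
Step 2: x^2 = 1.955
Step 3: exp(x) = 4.049
Step 4: c_v = 3*1.381e-23*1.955*4.049/(4.049-1)^2 = 3.529e-23

3.529e-23


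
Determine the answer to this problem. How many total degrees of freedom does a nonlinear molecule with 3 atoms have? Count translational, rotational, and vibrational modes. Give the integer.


Step 1: Translational DOF = 3
Step 2: Rotational DOF (nonlinear) = 3
Step 3: Vibrational DOF = 3*3 - 6 = 3
Step 4: Total = 3 + 3 + 3 = 9

9


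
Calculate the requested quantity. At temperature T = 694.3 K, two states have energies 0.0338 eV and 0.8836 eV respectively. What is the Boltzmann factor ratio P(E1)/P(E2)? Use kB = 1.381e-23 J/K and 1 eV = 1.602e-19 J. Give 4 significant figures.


Step 1: Compute energy difference dE = E1 - E2 = 0.0338 - 0.8836 = -0.8498 eV
Step 2: Convert to Joules: dE_J = -0.8498 * 1.602e-19 = -1.361e-19 J
Step 3: Compute exponent = -dE_J / (kB * T) = -(-1.361e-19) / (1.381e-23 * 694.3) = 14.2
Step 4: P(E1)/P(E2) = exp(14.2) = 1.466e+06

1.466e+06


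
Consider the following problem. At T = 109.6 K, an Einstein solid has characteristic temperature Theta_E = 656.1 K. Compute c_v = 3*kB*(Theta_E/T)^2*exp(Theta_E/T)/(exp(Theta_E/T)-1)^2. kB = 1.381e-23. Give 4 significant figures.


Step 1: x = Theta_E/T = 656.1/109.6 = 5.986
Step 2: x^2 = 35.84
Step 3: exp(x) = 397.9
Step 4: c_v = 3*1.381e-23*35.84*397.9/(397.9-1)^2 = 3.75e-24

3.75e-24


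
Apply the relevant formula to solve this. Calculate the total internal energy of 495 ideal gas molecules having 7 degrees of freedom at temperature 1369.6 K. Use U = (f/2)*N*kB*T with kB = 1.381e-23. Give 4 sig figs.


Step 1: f/2 = 7/2 = 3.5
Step 2: N*kB*T = 495*1.381e-23*1369.6 = 9.363e-18
Step 3: U = 3.5 * 9.363e-18 = 3.277e-17 J

3.277e-17


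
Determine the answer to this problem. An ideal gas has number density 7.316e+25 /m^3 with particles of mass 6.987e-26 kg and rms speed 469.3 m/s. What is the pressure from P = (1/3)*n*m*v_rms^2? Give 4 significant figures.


Step 1: v_rms^2 = 469.3^2 = 2.202e+05
Step 2: n*m = 7.316e+25*6.987e-26 = 5.112
Step 3: P = (1/3)*5.112*2.202e+05 = 3.753e+05 Pa

3.753e+05


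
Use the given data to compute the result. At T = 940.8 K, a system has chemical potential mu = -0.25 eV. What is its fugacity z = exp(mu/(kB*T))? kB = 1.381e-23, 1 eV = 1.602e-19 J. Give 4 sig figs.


Step 1: Convert mu to Joules: -0.25*1.602e-19 = -4.005e-20 J
Step 2: kB*T = 1.381e-23*940.8 = 1.299e-20 J
Step 3: mu/(kB*T) = -3.083
Step 4: z = exp(-3.083) = 0.04584

0.04584


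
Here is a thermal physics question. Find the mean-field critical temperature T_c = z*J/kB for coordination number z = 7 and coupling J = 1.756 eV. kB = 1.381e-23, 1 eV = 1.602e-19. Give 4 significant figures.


Step 1: z*J = 7*1.756 = 12.29 eV
Step 2: Convert to Joules: 12.29*1.602e-19 = 1.969e-18 J
Step 3: T_c = 1.969e-18 / 1.381e-23 = 1.426e+05 K

1.426e+05


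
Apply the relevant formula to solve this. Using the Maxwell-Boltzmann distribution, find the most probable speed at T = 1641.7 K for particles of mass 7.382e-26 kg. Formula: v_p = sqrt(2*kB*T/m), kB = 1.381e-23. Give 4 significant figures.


Step 1: Numerator = 2*kB*T = 2*1.381e-23*1641.7 = 4.534e-20
Step 2: Ratio = 4.534e-20 / 7.382e-26 = 6.142e+05
Step 3: v_p = sqrt(6.142e+05) = 783.7 m/s

783.7


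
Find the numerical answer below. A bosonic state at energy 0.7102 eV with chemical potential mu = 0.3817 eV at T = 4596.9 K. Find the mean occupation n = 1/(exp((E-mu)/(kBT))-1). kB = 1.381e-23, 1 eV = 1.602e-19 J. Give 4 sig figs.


Step 1: (E - mu) = 0.3285 eV
Step 2: x = (E-mu)*eV/(kB*T) = 0.3285*1.602e-19/(1.381e-23*4596.9) = 0.829
Step 3: exp(x) = 2.291
Step 4: n = 1/(exp(x)-1) = 0.7746

0.7746


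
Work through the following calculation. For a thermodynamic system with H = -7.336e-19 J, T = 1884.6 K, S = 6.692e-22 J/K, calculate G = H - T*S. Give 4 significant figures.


Step 1: T*S = 1884.6 * 6.692e-22 = 1.261e-18 J
Step 2: G = H - T*S = -7.336e-19 - 1.261e-18
Step 3: G = -1.995e-18 J

-1.995e-18


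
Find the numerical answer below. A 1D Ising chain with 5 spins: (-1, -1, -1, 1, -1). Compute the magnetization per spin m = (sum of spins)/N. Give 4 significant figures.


Step 1: Count up spins (+1): 1, down spins (-1): 4
Step 2: Total magnetization M = 1 - 4 = -3
Step 3: m = M/N = -3/5 = -0.6

-0.6


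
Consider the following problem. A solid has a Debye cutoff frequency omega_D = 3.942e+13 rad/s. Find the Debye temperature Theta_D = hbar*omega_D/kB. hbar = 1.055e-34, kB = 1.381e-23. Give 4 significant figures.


Step 1: hbar*omega_D = 1.055e-34 * 3.942e+13 = 4.159e-21 J
Step 2: Theta_D = 4.159e-21 / 1.381e-23
Step 3: Theta_D = 301.1 K

301.1


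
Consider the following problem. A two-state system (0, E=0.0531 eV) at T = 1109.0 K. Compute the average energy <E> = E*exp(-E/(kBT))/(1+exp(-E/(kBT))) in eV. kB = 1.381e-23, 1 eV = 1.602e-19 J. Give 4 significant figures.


Step 1: beta*E = 0.0531*1.602e-19/(1.381e-23*1109.0) = 0.5554
Step 2: exp(-beta*E) = 0.5738
Step 3: <E> = 0.0531*0.5738/(1+0.5738) = 0.01936 eV

0.01936


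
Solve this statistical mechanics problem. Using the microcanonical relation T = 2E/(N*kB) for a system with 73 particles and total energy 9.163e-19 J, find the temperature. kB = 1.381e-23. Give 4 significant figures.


Step 1: Numerator = 2*E = 2*9.163e-19 = 1.833e-18 J
Step 2: Denominator = N*kB = 73*1.381e-23 = 1.008e-21
Step 3: T = 1.833e-18 / 1.008e-21 = 1818 K

1818


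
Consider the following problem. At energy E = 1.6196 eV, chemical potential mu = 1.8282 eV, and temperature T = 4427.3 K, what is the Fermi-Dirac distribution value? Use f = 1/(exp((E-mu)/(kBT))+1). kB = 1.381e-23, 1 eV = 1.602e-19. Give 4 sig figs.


Step 1: (E - mu) = 1.6196 - 1.8282 = -0.2086 eV
Step 2: Convert: (E-mu)*eV = -3.342e-20 J
Step 3: x = (E-mu)*eV/(kB*T) = -0.5466
Step 4: f = 1/(exp(-0.5466)+1) = 0.6333

0.6333


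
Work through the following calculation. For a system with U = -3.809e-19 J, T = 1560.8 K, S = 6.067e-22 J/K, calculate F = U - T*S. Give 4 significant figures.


Step 1: T*S = 1560.8 * 6.067e-22 = 9.469e-19 J
Step 2: F = U - T*S = -3.809e-19 - 9.469e-19
Step 3: F = -1.328e-18 J

-1.328e-18


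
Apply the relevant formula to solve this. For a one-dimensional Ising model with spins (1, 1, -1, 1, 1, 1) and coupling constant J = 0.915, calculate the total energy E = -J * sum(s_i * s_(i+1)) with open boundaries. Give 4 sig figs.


Step 1: Nearest-neighbor products: 1, -1, -1, 1, 1
Step 2: Sum of products = 1
Step 3: E = -0.915 * 1 = -0.915

-0.915


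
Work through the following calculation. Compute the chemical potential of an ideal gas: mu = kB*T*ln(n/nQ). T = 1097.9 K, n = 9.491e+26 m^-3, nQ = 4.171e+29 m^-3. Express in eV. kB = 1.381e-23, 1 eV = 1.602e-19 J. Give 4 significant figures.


Step 1: n/nQ = 9.491e+26/4.171e+29 = 0.002275
Step 2: ln(n/nQ) = -6.086
Step 3: mu = kB*T*ln(n/nQ) = 1.516e-20*-6.086 = -9.227e-20 J
Step 4: Convert to eV: -9.227e-20/1.602e-19 = -0.576 eV

-0.576


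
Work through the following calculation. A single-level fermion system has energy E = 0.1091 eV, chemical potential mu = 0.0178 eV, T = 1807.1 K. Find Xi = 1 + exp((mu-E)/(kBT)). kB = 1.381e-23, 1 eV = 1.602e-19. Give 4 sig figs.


Step 1: (mu - E) = 0.0178 - 0.1091 = -0.0913 eV
Step 2: x = (mu-E)*eV/(kB*T) = -0.0913*1.602e-19/(1.381e-23*1807.1) = -0.5861
Step 3: exp(x) = 0.5565
Step 4: Xi = 1 + 0.5565 = 1.557

1.557


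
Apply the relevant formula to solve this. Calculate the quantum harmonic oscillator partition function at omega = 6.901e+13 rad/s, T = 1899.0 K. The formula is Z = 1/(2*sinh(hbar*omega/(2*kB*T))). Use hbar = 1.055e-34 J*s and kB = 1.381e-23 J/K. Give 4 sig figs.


Step 1: Compute x = hbar*omega/(kB*T) = 1.055e-34*6.901e+13/(1.381e-23*1899.0) = 0.2776
Step 2: x/2 = 0.1388
Step 3: sinh(x/2) = 0.1393
Step 4: Z = 1/(2*0.1393) = 3.591

3.591


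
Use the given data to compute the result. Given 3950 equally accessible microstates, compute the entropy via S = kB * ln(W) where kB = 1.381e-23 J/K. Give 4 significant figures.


Step 1: ln(W) = ln(3950) = 8.281
Step 2: S = kB * ln(W) = 1.381e-23 * 8.281
Step 3: S = 1.144e-22 J/K

1.144e-22


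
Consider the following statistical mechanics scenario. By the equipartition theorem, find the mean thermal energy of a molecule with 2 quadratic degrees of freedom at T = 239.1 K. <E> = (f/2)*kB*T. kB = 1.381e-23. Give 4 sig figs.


Step 1: f/2 = 2/2 = 1
Step 2: kB*T = 1.381e-23 * 239.1 = 3.302e-21
Step 3: <E> = 1 * 3.302e-21 = 3.302e-21 J

3.302e-21


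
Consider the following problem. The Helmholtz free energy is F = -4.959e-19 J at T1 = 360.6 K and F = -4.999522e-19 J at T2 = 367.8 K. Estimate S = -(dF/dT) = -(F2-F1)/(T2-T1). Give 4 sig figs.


Step 1: dF = F2 - F1 = -4.999522e-19 - (-4.959e-19) = -4.0522e-21 J
Step 2: dT = T2 - T1 = 367.8 - 360.6 = 7.2 K
Step 3: S = -dF/dT = -(-4.0522e-21)/7.2 = 5.628e-22 J/K

5.628e-22


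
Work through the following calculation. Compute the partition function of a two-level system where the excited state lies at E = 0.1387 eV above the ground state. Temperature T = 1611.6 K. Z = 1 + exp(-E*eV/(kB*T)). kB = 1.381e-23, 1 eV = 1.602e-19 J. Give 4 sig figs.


Step 1: Compute beta*E = E*eV/(kB*T) = 0.1387*1.602e-19/(1.381e-23*1611.6) = 0.9984
Step 2: exp(-beta*E) = exp(-0.9984) = 0.3685
Step 3: Z = 1 + 0.3685 = 1.368

1.368


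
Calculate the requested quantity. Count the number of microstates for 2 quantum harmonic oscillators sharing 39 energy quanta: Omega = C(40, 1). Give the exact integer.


Step 1: Use binomial coefficient C(40, 1)
Step 2: Numerator = 40! / 39!
Step 3: Denominator = 1!
Step 4: Omega = 40

40


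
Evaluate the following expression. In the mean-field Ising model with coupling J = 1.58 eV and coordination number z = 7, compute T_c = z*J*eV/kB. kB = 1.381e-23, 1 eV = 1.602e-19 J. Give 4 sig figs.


Step 1: z*J = 7*1.58 = 11.06 eV
Step 2: Convert to Joules: 11.06*1.602e-19 = 1.772e-18 J
Step 3: T_c = 1.772e-18 / 1.381e-23 = 1.283e+05 K

1.283e+05


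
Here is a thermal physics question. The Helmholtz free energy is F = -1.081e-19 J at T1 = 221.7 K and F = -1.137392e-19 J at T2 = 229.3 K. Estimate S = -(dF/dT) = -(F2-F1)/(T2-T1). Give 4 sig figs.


Step 1: dF = F2 - F1 = -1.137392e-19 - (-1.081e-19) = -5.6392e-21 J
Step 2: dT = T2 - T1 = 229.3 - 221.7 = 7.6 K
Step 3: S = -dF/dT = -(-5.6392e-21)/7.6 = 7.42e-22 J/K

7.42e-22


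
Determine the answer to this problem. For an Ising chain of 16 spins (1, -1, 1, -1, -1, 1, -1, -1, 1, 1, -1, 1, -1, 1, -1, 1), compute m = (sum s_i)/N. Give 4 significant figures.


Step 1: Count up spins (+1): 8, down spins (-1): 8
Step 2: Total magnetization M = 8 - 8 = 0
Step 3: m = M/N = 0/16 = 0

0


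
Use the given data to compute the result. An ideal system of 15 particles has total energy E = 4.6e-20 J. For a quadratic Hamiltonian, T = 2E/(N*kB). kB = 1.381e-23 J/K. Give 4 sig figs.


Step 1: Numerator = 2*E = 2*4.6e-20 = 9.2e-20 J
Step 2: Denominator = N*kB = 15*1.381e-23 = 2.071e-22
Step 3: T = 9.2e-20 / 2.071e-22 = 444.1 K

444.1


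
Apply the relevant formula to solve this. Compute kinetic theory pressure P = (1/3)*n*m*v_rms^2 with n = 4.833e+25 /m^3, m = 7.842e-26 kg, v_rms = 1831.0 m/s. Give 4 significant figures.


Step 1: v_rms^2 = 1831.0^2 = 3.353e+06
Step 2: n*m = 4.833e+25*7.842e-26 = 3.79
Step 3: P = (1/3)*3.79*3.353e+06 = 4.235e+06 Pa

4.235e+06


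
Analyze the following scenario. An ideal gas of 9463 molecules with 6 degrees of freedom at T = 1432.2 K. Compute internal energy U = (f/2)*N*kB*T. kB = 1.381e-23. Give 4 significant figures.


Step 1: f/2 = 6/2 = 3.0
Step 2: N*kB*T = 9463*1.381e-23*1432.2 = 1.872e-16
Step 3: U = 3.0 * 1.872e-16 = 5.615e-16 J

5.615e-16


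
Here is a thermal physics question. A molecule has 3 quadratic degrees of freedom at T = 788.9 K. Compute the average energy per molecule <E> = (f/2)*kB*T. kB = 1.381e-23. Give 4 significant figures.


Step 1: f/2 = 3/2 = 1.5
Step 2: kB*T = 1.381e-23 * 788.9 = 1.089e-20
Step 3: <E> = 1.5 * 1.089e-20 = 1.634e-20 J

1.634e-20


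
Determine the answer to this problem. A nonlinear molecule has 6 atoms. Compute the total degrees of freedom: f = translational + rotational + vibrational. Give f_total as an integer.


Step 1: Translational DOF = 3
Step 2: Rotational DOF (nonlinear) = 3
Step 3: Vibrational DOF = 3*6 - 6 = 12
Step 4: Total = 3 + 3 + 12 = 18

18


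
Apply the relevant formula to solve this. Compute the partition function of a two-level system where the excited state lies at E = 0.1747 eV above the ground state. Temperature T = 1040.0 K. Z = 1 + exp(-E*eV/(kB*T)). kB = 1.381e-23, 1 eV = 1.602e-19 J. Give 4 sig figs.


Step 1: Compute beta*E = E*eV/(kB*T) = 0.1747*1.602e-19/(1.381e-23*1040.0) = 1.949
Step 2: exp(-beta*E) = exp(-1.949) = 0.1425
Step 3: Z = 1 + 0.1425 = 1.142

1.142


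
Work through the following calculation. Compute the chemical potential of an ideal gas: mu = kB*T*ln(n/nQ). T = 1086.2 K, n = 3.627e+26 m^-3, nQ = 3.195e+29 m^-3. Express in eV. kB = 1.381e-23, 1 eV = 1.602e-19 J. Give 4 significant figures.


Step 1: n/nQ = 3.627e+26/3.195e+29 = 0.001135
Step 2: ln(n/nQ) = -6.781
Step 3: mu = kB*T*ln(n/nQ) = 1.5e-20*-6.781 = -1.017e-19 J
Step 4: Convert to eV: -1.017e-19/1.602e-19 = -0.6349 eV

-0.6349


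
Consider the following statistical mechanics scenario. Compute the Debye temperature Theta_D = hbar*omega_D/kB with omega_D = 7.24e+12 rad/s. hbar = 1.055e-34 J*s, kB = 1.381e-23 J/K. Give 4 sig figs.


Step 1: hbar*omega_D = 1.055e-34 * 7.24e+12 = 7.638e-22 J
Step 2: Theta_D = 7.638e-22 / 1.381e-23
Step 3: Theta_D = 55.31 K

55.31


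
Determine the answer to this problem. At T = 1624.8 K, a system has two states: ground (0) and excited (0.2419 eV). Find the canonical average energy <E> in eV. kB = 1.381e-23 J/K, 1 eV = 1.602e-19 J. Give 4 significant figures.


Step 1: beta*E = 0.2419*1.602e-19/(1.381e-23*1624.8) = 1.727
Step 2: exp(-beta*E) = 0.1778
Step 3: <E> = 0.2419*0.1778/(1+0.1778) = 0.03652 eV

0.03652


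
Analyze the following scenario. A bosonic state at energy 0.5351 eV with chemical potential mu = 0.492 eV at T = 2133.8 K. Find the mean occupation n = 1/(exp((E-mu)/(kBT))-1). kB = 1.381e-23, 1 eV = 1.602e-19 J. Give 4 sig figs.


Step 1: (E - mu) = 0.0431 eV
Step 2: x = (E-mu)*eV/(kB*T) = 0.0431*1.602e-19/(1.381e-23*2133.8) = 0.2343
Step 3: exp(x) = 1.264
Step 4: n = 1/(exp(x)-1) = 3.787

3.787


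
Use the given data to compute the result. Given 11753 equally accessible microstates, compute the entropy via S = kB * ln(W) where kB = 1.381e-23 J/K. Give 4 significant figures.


Step 1: ln(W) = ln(11753) = 9.372
Step 2: S = kB * ln(W) = 1.381e-23 * 9.372
Step 3: S = 1.294e-22 J/K

1.294e-22


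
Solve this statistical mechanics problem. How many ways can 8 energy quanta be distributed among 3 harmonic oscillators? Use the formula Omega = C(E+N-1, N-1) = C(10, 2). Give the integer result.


Step 1: Use binomial coefficient C(10, 2)
Step 2: Numerator = 10! / 8!
Step 3: Denominator = 2!
Step 4: Omega = 45

45


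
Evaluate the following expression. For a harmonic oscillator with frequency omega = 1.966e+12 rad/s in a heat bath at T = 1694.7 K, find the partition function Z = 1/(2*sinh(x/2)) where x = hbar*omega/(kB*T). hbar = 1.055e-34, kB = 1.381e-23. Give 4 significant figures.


Step 1: Compute x = hbar*omega/(kB*T) = 1.055e-34*1.966e+12/(1.381e-23*1694.7) = 0.008862
Step 2: x/2 = 0.004431
Step 3: sinh(x/2) = 0.004431
Step 4: Z = 1/(2*0.004431) = 112.8

112.8


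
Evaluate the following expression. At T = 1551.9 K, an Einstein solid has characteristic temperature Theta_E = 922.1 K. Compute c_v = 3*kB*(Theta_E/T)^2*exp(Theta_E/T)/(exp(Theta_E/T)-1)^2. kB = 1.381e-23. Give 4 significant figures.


Step 1: x = Theta_E/T = 922.1/1551.9 = 0.5942
Step 2: x^2 = 0.353
Step 3: exp(x) = 1.812
Step 4: c_v = 3*1.381e-23*0.353*1.812/(1.812-1)^2 = 4.023e-23

4.023e-23


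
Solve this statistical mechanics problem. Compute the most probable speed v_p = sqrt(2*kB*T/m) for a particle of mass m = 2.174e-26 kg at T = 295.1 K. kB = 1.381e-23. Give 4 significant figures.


Step 1: Numerator = 2*kB*T = 2*1.381e-23*295.1 = 8.151e-21
Step 2: Ratio = 8.151e-21 / 2.174e-26 = 3.749e+05
Step 3: v_p = sqrt(3.749e+05) = 612.3 m/s

612.3


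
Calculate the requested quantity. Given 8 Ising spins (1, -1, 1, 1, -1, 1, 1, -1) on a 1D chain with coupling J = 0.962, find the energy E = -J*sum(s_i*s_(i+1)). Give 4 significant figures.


Step 1: Nearest-neighbor products: -1, -1, 1, -1, -1, 1, -1
Step 2: Sum of products = -3
Step 3: E = -0.962 * -3 = 2.886

2.886


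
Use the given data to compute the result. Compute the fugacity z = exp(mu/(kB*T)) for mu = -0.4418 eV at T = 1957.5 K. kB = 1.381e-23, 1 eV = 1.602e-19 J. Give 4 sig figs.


Step 1: Convert mu to Joules: -0.4418*1.602e-19 = -7.078e-20 J
Step 2: kB*T = 1.381e-23*1957.5 = 2.703e-20 J
Step 3: mu/(kB*T) = -2.618
Step 4: z = exp(-2.618) = 0.07294

0.07294


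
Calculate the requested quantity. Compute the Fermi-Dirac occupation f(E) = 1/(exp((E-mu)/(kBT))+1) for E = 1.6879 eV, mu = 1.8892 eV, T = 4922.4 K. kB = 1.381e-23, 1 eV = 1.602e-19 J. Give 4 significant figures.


Step 1: (E - mu) = 1.6879 - 1.8892 = -0.2013 eV
Step 2: Convert: (E-mu)*eV = -3.225e-20 J
Step 3: x = (E-mu)*eV/(kB*T) = -0.4744
Step 4: f = 1/(exp(-0.4744)+1) = 0.6164

0.6164


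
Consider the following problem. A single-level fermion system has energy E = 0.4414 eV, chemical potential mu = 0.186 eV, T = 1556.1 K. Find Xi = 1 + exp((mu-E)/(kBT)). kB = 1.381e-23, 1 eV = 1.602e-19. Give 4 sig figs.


Step 1: (mu - E) = 0.186 - 0.4414 = -0.2554 eV
Step 2: x = (mu-E)*eV/(kB*T) = -0.2554*1.602e-19/(1.381e-23*1556.1) = -1.904
Step 3: exp(x) = 0.149
Step 4: Xi = 1 + 0.149 = 1.149

1.149


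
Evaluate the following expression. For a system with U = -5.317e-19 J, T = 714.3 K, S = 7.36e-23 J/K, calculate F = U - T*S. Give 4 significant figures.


Step 1: T*S = 714.3 * 7.36e-23 = 5.257e-20 J
Step 2: F = U - T*S = -5.317e-19 - 5.257e-20
Step 3: F = -5.843e-19 J

-5.843e-19


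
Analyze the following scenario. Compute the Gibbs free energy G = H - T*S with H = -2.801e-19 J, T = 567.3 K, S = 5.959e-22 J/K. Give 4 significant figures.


Step 1: T*S = 567.3 * 5.959e-22 = 3.381e-19 J
Step 2: G = H - T*S = -2.801e-19 - 3.381e-19
Step 3: G = -6.182e-19 J

-6.182e-19


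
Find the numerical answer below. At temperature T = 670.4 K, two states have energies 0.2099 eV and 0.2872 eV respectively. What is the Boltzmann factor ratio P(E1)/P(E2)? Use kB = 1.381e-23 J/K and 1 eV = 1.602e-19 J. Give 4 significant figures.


Step 1: Compute energy difference dE = E1 - E2 = 0.2099 - 0.2872 = -0.0773 eV
Step 2: Convert to Joules: dE_J = -0.0773 * 1.602e-19 = -1.238e-20 J
Step 3: Compute exponent = -dE_J / (kB * T) = -(-1.238e-20) / (1.381e-23 * 670.4) = 1.338
Step 4: P(E1)/P(E2) = exp(1.338) = 3.81

3.81


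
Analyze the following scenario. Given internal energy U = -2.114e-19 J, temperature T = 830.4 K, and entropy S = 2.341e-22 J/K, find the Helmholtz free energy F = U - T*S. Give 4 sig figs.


Step 1: T*S = 830.4 * 2.341e-22 = 1.944e-19 J
Step 2: F = U - T*S = -2.114e-19 - 1.944e-19
Step 3: F = -4.058e-19 J

-4.058e-19


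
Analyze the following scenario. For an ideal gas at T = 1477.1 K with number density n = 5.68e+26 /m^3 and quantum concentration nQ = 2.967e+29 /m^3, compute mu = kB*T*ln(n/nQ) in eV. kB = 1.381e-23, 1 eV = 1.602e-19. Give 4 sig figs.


Step 1: n/nQ = 5.68e+26/2.967e+29 = 0.001914
Step 2: ln(n/nQ) = -6.258
Step 3: mu = kB*T*ln(n/nQ) = 2.04e-20*-6.258 = -1.277e-19 J
Step 4: Convert to eV: -1.277e-19/1.602e-19 = -0.7969 eV

-0.7969


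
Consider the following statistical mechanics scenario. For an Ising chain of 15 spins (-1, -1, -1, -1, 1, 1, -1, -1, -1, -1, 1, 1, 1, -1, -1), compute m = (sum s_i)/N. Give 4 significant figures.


Step 1: Count up spins (+1): 5, down spins (-1): 10
Step 2: Total magnetization M = 5 - 10 = -5
Step 3: m = M/N = -5/15 = -0.3333

-0.3333


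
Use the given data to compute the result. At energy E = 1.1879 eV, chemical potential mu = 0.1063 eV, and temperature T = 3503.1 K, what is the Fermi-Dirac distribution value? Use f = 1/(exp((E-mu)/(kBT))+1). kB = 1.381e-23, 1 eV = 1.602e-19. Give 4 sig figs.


Step 1: (E - mu) = 1.1879 - 0.1063 = 1.082 eV
Step 2: Convert: (E-mu)*eV = 1.733e-19 J
Step 3: x = (E-mu)*eV/(kB*T) = 3.582
Step 4: f = 1/(exp(3.582)+1) = 0.02708

0.02708


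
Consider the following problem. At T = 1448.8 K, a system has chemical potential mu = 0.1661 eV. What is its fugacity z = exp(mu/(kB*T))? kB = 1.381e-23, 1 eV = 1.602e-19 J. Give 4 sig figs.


Step 1: Convert mu to Joules: 0.1661*1.602e-19 = 2.661e-20 J
Step 2: kB*T = 1.381e-23*1448.8 = 2.001e-20 J
Step 3: mu/(kB*T) = 1.33
Step 4: z = exp(1.33) = 3.781

3.781


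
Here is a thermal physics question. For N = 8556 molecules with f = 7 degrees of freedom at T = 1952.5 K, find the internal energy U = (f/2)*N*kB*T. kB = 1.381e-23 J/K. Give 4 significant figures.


Step 1: f/2 = 7/2 = 3.5
Step 2: N*kB*T = 8556*1.381e-23*1952.5 = 2.307e-16
Step 3: U = 3.5 * 2.307e-16 = 8.075e-16 J

8.075e-16


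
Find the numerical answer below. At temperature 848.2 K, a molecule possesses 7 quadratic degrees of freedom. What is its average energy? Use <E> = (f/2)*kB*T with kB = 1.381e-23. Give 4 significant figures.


Step 1: f/2 = 7/2 = 3.5
Step 2: kB*T = 1.381e-23 * 848.2 = 1.171e-20
Step 3: <E> = 3.5 * 1.171e-20 = 4.1e-20 J

4.1e-20


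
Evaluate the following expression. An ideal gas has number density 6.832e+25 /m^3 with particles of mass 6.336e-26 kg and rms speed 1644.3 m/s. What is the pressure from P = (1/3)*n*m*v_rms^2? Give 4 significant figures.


Step 1: v_rms^2 = 1644.3^2 = 2.704e+06
Step 2: n*m = 6.832e+25*6.336e-26 = 4.329
Step 3: P = (1/3)*4.329*2.704e+06 = 3.901e+06 Pa

3.901e+06


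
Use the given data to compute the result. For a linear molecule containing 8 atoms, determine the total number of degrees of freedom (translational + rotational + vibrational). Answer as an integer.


Step 1: Translational DOF = 3
Step 2: Rotational DOF (linear) = 2
Step 3: Vibrational DOF = 3*8 - 5 = 19
Step 4: Total = 3 + 2 + 19 = 24

24


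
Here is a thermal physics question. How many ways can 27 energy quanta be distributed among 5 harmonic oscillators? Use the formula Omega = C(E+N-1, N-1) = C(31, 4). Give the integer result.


Step 1: Use binomial coefficient C(31, 4)
Step 2: Numerator = 31! / 27!
Step 3: Denominator = 4!
Step 4: Omega = 31465

31465


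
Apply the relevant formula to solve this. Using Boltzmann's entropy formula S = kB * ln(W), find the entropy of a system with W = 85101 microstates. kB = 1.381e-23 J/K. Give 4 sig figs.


Step 1: ln(W) = ln(85101) = 11.35
Step 2: S = kB * ln(W) = 1.381e-23 * 11.35
Step 3: S = 1.568e-22 J/K

1.568e-22


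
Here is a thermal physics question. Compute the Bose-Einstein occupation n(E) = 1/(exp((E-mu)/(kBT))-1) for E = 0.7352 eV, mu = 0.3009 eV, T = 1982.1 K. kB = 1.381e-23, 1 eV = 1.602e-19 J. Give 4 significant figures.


Step 1: (E - mu) = 0.4343 eV
Step 2: x = (E-mu)*eV/(kB*T) = 0.4343*1.602e-19/(1.381e-23*1982.1) = 2.542
Step 3: exp(x) = 12.7
Step 4: n = 1/(exp(x)-1) = 0.08546

0.08546


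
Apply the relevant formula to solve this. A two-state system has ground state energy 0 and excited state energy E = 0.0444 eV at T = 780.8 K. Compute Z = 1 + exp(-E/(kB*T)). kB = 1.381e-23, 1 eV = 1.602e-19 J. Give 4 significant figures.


Step 1: Compute beta*E = E*eV/(kB*T) = 0.0444*1.602e-19/(1.381e-23*780.8) = 0.6596
Step 2: exp(-beta*E) = exp(-0.6596) = 0.517
Step 3: Z = 1 + 0.517 = 1.517

1.517


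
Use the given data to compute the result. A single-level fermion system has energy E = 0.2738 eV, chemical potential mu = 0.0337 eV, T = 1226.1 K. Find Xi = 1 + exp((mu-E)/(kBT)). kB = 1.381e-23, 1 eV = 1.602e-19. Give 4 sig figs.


Step 1: (mu - E) = 0.0337 - 0.2738 = -0.2401 eV
Step 2: x = (mu-E)*eV/(kB*T) = -0.2401*1.602e-19/(1.381e-23*1226.1) = -2.272
Step 3: exp(x) = 0.1031
Step 4: Xi = 1 + 0.1031 = 1.103

1.103


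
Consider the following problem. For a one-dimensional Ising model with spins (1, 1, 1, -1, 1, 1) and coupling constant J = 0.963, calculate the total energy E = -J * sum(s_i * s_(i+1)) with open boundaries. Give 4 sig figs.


Step 1: Nearest-neighbor products: 1, 1, -1, -1, 1
Step 2: Sum of products = 1
Step 3: E = -0.963 * 1 = -0.963

-0.963


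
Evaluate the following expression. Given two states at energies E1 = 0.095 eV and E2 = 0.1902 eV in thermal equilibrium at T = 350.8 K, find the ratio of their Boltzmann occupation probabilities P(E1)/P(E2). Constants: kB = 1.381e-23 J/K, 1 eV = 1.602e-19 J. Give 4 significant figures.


Step 1: Compute energy difference dE = E1 - E2 = 0.095 - 0.1902 = -0.0952 eV
Step 2: Convert to Joules: dE_J = -0.0952 * 1.602e-19 = -1.525e-20 J
Step 3: Compute exponent = -dE_J / (kB * T) = -(-1.525e-20) / (1.381e-23 * 350.8) = 3.148
Step 4: P(E1)/P(E2) = exp(3.148) = 23.29

23.29


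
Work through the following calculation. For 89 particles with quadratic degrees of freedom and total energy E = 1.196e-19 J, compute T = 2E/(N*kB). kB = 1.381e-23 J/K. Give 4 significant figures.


Step 1: Numerator = 2*E = 2*1.196e-19 = 2.392e-19 J
Step 2: Denominator = N*kB = 89*1.381e-23 = 1.229e-21
Step 3: T = 2.392e-19 / 1.229e-21 = 194.6 K

194.6


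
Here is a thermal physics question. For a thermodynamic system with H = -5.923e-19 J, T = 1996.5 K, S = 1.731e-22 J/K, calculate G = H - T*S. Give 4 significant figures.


Step 1: T*S = 1996.5 * 1.731e-22 = 3.456e-19 J
Step 2: G = H - T*S = -5.923e-19 - 3.456e-19
Step 3: G = -9.379e-19 J

-9.379e-19


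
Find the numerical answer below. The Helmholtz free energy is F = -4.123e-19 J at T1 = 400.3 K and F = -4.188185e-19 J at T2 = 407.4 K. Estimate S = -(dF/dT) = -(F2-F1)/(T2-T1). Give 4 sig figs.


Step 1: dF = F2 - F1 = -4.188185e-19 - (-4.123e-19) = -6.5185e-21 J
Step 2: dT = T2 - T1 = 407.4 - 400.3 = 7.1 K
Step 3: S = -dF/dT = -(-6.5185e-21)/7.1 = 9.181e-22 J/K

9.181e-22


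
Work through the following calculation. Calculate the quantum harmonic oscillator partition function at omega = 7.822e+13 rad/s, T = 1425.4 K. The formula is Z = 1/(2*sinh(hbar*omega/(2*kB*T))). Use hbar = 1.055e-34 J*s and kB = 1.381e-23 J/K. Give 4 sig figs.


Step 1: Compute x = hbar*omega/(kB*T) = 1.055e-34*7.822e+13/(1.381e-23*1425.4) = 0.4192
Step 2: x/2 = 0.2096
Step 3: sinh(x/2) = 0.2111
Step 4: Z = 1/(2*0.2111) = 2.368

2.368


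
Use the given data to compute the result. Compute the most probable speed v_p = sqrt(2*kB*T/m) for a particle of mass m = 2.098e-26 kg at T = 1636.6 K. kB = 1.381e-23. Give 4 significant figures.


Step 1: Numerator = 2*kB*T = 2*1.381e-23*1636.6 = 4.52e-20
Step 2: Ratio = 4.52e-20 / 2.098e-26 = 2.155e+06
Step 3: v_p = sqrt(2.155e+06) = 1468 m/s

1468


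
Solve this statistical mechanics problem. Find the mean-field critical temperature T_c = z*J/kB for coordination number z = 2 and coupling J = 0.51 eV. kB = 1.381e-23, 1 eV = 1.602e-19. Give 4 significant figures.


Step 1: z*J = 2*0.51 = 1.02 eV
Step 2: Convert to Joules: 1.02*1.602e-19 = 1.634e-19 J
Step 3: T_c = 1.634e-19 / 1.381e-23 = 1.183e+04 K

1.183e+04


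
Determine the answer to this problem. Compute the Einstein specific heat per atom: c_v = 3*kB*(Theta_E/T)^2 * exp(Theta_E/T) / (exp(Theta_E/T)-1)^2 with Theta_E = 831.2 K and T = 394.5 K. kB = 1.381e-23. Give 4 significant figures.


Step 1: x = Theta_E/T = 831.2/394.5 = 2.107
Step 2: x^2 = 4.439
Step 3: exp(x) = 8.223
Step 4: c_v = 3*1.381e-23*4.439*8.223/(8.223-1)^2 = 2.899e-23

2.899e-23


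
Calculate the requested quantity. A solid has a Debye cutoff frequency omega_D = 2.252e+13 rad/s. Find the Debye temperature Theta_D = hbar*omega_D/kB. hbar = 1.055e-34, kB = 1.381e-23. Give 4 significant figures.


Step 1: hbar*omega_D = 1.055e-34 * 2.252e+13 = 2.376e-21 J
Step 2: Theta_D = 2.376e-21 / 1.381e-23
Step 3: Theta_D = 172 K

172


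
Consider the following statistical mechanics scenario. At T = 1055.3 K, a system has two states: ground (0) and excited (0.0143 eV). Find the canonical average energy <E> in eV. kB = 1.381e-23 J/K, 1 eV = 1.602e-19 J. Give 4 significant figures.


Step 1: beta*E = 0.0143*1.602e-19/(1.381e-23*1055.3) = 0.1572
Step 2: exp(-beta*E) = 0.8545
Step 3: <E> = 0.0143*0.8545/(1+0.8545) = 0.006589 eV

0.006589


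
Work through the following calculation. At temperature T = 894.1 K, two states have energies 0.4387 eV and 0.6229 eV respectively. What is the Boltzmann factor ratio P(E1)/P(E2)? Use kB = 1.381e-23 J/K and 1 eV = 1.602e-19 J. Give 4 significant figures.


Step 1: Compute energy difference dE = E1 - E2 = 0.4387 - 0.6229 = -0.1842 eV
Step 2: Convert to Joules: dE_J = -0.1842 * 1.602e-19 = -2.951e-20 J
Step 3: Compute exponent = -dE_J / (kB * T) = -(-2.951e-20) / (1.381e-23 * 894.1) = 2.39
Step 4: P(E1)/P(E2) = exp(2.39) = 10.91

10.91


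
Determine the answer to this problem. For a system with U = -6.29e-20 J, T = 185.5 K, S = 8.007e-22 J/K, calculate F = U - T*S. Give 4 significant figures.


Step 1: T*S = 185.5 * 8.007e-22 = 1.485e-19 J
Step 2: F = U - T*S = -6.29e-20 - 1.485e-19
Step 3: F = -2.114e-19 J

-2.114e-19


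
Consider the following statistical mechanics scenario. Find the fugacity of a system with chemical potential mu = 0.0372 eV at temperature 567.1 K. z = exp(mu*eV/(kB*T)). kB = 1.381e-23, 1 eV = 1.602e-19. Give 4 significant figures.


Step 1: Convert mu to Joules: 0.0372*1.602e-19 = 5.959e-21 J
Step 2: kB*T = 1.381e-23*567.1 = 7.832e-21 J
Step 3: mu/(kB*T) = 0.7609
Step 4: z = exp(0.7609) = 2.14

2.14


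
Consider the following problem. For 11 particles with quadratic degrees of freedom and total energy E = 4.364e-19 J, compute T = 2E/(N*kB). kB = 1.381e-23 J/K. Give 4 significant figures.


Step 1: Numerator = 2*E = 2*4.364e-19 = 8.728e-19 J
Step 2: Denominator = N*kB = 11*1.381e-23 = 1.519e-22
Step 3: T = 8.728e-19 / 1.519e-22 = 5746 K

5746


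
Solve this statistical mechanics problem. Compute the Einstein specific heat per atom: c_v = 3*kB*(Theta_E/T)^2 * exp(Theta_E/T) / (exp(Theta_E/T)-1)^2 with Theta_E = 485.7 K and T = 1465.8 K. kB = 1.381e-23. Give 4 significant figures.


Step 1: x = Theta_E/T = 485.7/1465.8 = 0.3314
Step 2: x^2 = 0.1098
Step 3: exp(x) = 1.393
Step 4: c_v = 3*1.381e-23*0.1098*1.393/(1.393-1)^2 = 4.105e-23

4.105e-23


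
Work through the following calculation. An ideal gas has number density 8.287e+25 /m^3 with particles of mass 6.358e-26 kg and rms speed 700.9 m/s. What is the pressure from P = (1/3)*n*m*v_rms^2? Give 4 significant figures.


Step 1: v_rms^2 = 700.9^2 = 4.913e+05
Step 2: n*m = 8.287e+25*6.358e-26 = 5.269
Step 3: P = (1/3)*5.269*4.913e+05 = 8.628e+05 Pa

8.628e+05


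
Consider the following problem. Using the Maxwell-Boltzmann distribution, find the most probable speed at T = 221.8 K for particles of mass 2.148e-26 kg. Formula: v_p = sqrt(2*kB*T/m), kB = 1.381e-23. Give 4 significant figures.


Step 1: Numerator = 2*kB*T = 2*1.381e-23*221.8 = 6.126e-21
Step 2: Ratio = 6.126e-21 / 2.148e-26 = 2.852e+05
Step 3: v_p = sqrt(2.852e+05) = 534 m/s

534


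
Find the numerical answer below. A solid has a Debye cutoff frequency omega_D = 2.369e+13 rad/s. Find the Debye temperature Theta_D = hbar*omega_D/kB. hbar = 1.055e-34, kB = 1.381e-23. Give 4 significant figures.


Step 1: hbar*omega_D = 1.055e-34 * 2.369e+13 = 2.499e-21 J
Step 2: Theta_D = 2.499e-21 / 1.381e-23
Step 3: Theta_D = 181 K

181


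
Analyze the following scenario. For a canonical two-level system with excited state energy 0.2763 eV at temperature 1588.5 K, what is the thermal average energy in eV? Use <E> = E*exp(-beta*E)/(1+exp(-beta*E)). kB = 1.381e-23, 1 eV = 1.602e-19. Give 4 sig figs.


Step 1: beta*E = 0.2763*1.602e-19/(1.381e-23*1588.5) = 2.018
Step 2: exp(-beta*E) = 0.133
Step 3: <E> = 0.2763*0.133/(1+0.133) = 0.03242 eV

0.03242


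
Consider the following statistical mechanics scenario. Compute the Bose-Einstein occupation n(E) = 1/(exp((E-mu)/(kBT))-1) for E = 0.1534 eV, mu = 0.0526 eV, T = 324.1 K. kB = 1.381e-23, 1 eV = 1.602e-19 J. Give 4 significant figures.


Step 1: (E - mu) = 0.1008 eV
Step 2: x = (E-mu)*eV/(kB*T) = 0.1008*1.602e-19/(1.381e-23*324.1) = 3.608
Step 3: exp(x) = 36.89
Step 4: n = 1/(exp(x)-1) = 0.02787

0.02787


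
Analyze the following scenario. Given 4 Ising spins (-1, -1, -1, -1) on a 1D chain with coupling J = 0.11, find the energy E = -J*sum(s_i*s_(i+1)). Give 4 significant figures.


Step 1: Nearest-neighbor products: 1, 1, 1
Step 2: Sum of products = 3
Step 3: E = -0.11 * 3 = -0.33

-0.33


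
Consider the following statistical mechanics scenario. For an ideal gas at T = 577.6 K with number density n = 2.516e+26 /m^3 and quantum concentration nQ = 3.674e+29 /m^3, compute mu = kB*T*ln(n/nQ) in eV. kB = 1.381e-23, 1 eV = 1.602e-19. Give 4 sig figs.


Step 1: n/nQ = 2.516e+26/3.674e+29 = 0.0006848
Step 2: ln(n/nQ) = -7.286
Step 3: mu = kB*T*ln(n/nQ) = 7.977e-21*-7.286 = -5.812e-20 J
Step 4: Convert to eV: -5.812e-20/1.602e-19 = -0.3628 eV

-0.3628


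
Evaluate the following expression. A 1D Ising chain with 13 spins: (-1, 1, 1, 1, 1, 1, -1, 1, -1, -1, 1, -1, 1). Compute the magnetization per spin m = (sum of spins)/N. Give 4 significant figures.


Step 1: Count up spins (+1): 8, down spins (-1): 5
Step 2: Total magnetization M = 8 - 5 = 3
Step 3: m = M/N = 3/13 = 0.2308

0.2308


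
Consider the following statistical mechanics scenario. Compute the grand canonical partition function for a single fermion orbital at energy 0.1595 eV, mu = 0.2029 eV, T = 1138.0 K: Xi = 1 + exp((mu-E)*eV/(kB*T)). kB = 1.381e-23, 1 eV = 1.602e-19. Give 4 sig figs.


Step 1: (mu - E) = 0.2029 - 0.1595 = 0.0434 eV
Step 2: x = (mu-E)*eV/(kB*T) = 0.0434*1.602e-19/(1.381e-23*1138.0) = 0.4424
Step 3: exp(x) = 1.556
Step 4: Xi = 1 + 1.556 = 2.556

2.556


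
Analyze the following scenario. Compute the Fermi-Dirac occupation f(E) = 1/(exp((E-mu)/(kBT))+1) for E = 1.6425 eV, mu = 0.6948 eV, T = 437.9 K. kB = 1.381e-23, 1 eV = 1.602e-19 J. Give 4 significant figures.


Step 1: (E - mu) = 1.6425 - 0.6948 = 0.9477 eV
Step 2: Convert: (E-mu)*eV = 1.518e-19 J
Step 3: x = (E-mu)*eV/(kB*T) = 25.11
Step 4: f = 1/(exp(25.11)+1) = 1.25e-11

1.25e-11


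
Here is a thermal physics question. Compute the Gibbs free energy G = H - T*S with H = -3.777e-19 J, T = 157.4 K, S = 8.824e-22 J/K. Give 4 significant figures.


Step 1: T*S = 157.4 * 8.824e-22 = 1.389e-19 J
Step 2: G = H - T*S = -3.777e-19 - 1.389e-19
Step 3: G = -5.166e-19 J

-5.166e-19


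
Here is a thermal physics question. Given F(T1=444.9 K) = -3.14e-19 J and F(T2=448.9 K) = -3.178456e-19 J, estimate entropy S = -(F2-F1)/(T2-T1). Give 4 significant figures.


Step 1: dF = F2 - F1 = -3.178456e-19 - (-3.14e-19) = -3.8456e-21 J
Step 2: dT = T2 - T1 = 448.9 - 444.9 = 4 K
Step 3: S = -dF/dT = -(-3.8456e-21)/4 = 9.614e-22 J/K

9.614e-22


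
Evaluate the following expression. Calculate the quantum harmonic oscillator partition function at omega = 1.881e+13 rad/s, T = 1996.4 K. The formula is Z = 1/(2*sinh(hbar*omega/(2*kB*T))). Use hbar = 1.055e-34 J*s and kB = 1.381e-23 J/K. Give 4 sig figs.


Step 1: Compute x = hbar*omega/(kB*T) = 1.055e-34*1.881e+13/(1.381e-23*1996.4) = 0.07198
Step 2: x/2 = 0.03599
Step 3: sinh(x/2) = 0.036
Step 4: Z = 1/(2*0.036) = 13.89

13.89


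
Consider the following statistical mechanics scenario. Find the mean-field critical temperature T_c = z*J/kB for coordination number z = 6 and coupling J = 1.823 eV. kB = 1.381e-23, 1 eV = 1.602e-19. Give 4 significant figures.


Step 1: z*J = 6*1.823 = 10.94 eV
Step 2: Convert to Joules: 10.94*1.602e-19 = 1.752e-18 J
Step 3: T_c = 1.752e-18 / 1.381e-23 = 1.269e+05 K

1.269e+05


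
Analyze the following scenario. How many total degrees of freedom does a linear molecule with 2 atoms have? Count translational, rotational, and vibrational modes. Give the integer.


Step 1: Translational DOF = 3
Step 2: Rotational DOF (linear) = 2
Step 3: Vibrational DOF = 3*2 - 5 = 1
Step 4: Total = 3 + 2 + 1 = 6

6
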